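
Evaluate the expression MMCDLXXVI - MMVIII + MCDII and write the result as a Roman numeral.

MMCDLXXVI = 2476, MMVIII = 2008, MCDII = 1402
2476 - 2008 = 468
468 + 1402 = 1870

MDCCCLXX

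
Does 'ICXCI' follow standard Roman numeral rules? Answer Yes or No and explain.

'ICXCI': Invalid subtractive combination: IC

No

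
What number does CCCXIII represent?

CCCXIII: C=100, C=100, C=100, X=10, I=1, I=1, I=1
100 + 100 + 100 + 10 + 1 + 1 + 1 = 313

313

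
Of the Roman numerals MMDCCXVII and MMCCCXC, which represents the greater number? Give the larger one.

MMDCCXVII = 2717
MMCCCXC = 2390
2717 is larger

MMDCCXVII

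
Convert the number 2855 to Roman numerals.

Convert 2855 to Roman numerals:
  2855 contains 2×1000 (MM)
  855 contains 1×500 (D)
  355 contains 3×100 (CCC)
  55 contains 1×50 (L)
  5 contains 1×5 (V)

MMDCCCLV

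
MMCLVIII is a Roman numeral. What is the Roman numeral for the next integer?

MMCLVIII = 2158; next is 2159

MMCLIX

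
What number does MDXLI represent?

MDXLI: M=1000, D=500, XL=40, I=1
1000 + 500 + 40 + 1 = 1541

1541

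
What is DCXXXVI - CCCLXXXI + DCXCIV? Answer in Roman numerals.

DCXXXVI = 636, CCCLXXXI = 381, DCXCIV = 694
636 - 381 = 255
255 + 694 = 949

CMXLIX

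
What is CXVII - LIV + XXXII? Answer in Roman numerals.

CXVII = 117, LIV = 54, XXXII = 32
117 - 54 = 63
63 + 32 = 95

XCV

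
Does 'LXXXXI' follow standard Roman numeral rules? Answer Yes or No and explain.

'LXXXXI': More than 3 consecutive X's

No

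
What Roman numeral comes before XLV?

XLV = 45; previous is 44

XLIV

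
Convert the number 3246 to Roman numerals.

Convert 3246 to Roman numerals:
  3246 contains 3×1000 (MMM)
  246 contains 2×100 (CC)
  46 contains 1×40 (XL)
  6 contains 1×5 (V)
  1 contains 1×1 (I)

MMMCCXLVI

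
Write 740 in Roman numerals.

Convert 740 to Roman numerals:
  740 contains 1×500 (D)
  240 contains 2×100 (CC)
  40 contains 1×40 (XL)

DCCXL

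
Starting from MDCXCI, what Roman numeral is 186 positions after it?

MDCXCI = 1691
1691 + 186 = 1877

MDCCCLXXVII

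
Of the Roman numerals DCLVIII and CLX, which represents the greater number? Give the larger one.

DCLVIII = 658
CLX = 160
658 is larger

DCLVIII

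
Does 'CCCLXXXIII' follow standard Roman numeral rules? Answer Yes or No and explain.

'CCCLXXXIII': Check the rules: uses only the symbols I, V, X, L, C, D, M; no symbol is repeated more than three times in a row; V, L and D each appear at most once; no smaller symbol precedes a larger one (values never increase from left to right). Value: C (100) + C (100) + C (100) + L (50) + X (10) + X (10) + X (10) + I (1) + I (1) + I (1) = 383. So it is a valid standard Roman numeral.

Yes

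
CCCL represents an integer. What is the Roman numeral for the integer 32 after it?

CCCL = 350
350 + 32 = 382

CCCLXXXII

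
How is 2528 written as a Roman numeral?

Convert 2528 to Roman numerals:
  2528 contains 2×1000 (MM)
  528 contains 1×500 (D)
  28 contains 2×10 (XX)
  8 contains 1×5 (V)
  3 contains 3×1 (III)

MMDXXVIII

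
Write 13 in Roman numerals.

Convert 13 to Roman numerals:
  13 contains 1×10 (X)
  3 contains 3×1 (III)

XIII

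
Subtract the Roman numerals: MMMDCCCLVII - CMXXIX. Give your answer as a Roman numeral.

MMMDCCCLVII = 3857
CMXXIX = 929
3857 - 929 = 2928

MMCMXXVIII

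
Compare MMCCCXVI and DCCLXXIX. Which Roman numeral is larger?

MMCCCXVI = 2316
DCCLXXIX = 779
2316 is larger

MMCCCXVI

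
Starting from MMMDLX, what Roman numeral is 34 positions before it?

MMMDLX = 3560
3560 - 34 = 3526

MMMDXXVI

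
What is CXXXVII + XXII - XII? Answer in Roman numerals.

CXXXVII = 137, XXII = 22, XII = 12
137 + 22 = 159
159 - 12 = 147

CXLVII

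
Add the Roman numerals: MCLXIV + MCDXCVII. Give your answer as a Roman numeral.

MCLXIV = 1164
MCDXCVII = 1497
1164 + 1497 = 2661

MMDCLXI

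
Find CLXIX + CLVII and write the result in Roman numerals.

CLXIX = 169
CLVII = 157
169 + 157 = 326

CCCXXVI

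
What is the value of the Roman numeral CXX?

CXX: C=100, X=10, X=10
100 + 10 + 10 = 120

120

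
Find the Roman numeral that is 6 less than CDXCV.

CDXCV = 495
495 - 6 = 489

CDLXXXIX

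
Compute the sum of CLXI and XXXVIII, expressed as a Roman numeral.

CLXI = 161
XXXVIII = 38
161 + 38 = 199

CXCIX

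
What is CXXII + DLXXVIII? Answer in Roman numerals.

CXXII = 122
DLXXVIII = 578
122 + 578 = 700

DCC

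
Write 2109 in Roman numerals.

Convert 2109 to Roman numerals:
  2109 contains 2×1000 (MM)
  109 contains 1×100 (C)
  9 contains 1×9 (IX)

MMCIX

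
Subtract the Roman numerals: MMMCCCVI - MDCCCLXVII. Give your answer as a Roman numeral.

MMMCCCVI = 3306
MDCCCLXVII = 1867
3306 - 1867 = 1439

MCDXXXIX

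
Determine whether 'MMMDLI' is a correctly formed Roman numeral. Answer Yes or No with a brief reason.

'MMMDLI': Check the rules: uses only the symbols I, V, X, L, C, D, M; no symbol is repeated more than three times in a row; V, L and D each appear at most once; no smaller symbol precedes a larger one (values never increase from left to right). Value: M (1000) + M (1000) + M (1000) + D (500) + L (50) + I (1) = 3551. So it is a valid standard Roman numeral.

Yes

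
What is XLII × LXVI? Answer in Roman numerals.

XLII = 42
LXVI = 66
42 × 66 = 2772

MMDCCLXXII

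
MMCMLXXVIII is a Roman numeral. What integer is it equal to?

MMCMLXXVIII: M=1000, M=1000, CM=900, L=50, X=10, X=10, V=5, I=1, I=1, I=1
1000 + 1000 + 900 + 50 + 10 + 10 + 5 + 1 + 1 + 1 = 2978

2978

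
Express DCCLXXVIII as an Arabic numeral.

DCCLXXVIII: D=500, C=100, C=100, L=50, X=10, X=10, V=5, I=1, I=1, I=1
500 + 100 + 100 + 50 + 10 + 10 + 5 + 1 + 1 + 1 = 778

778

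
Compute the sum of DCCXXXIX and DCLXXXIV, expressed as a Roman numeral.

DCCXXXIX = 739
DCLXXXIV = 684
739 + 684 = 1423

MCDXXIII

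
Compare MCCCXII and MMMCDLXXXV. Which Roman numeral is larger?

MCCCXII = 1312
MMMCDLXXXV = 3485
3485 is larger

MMMCDLXXXV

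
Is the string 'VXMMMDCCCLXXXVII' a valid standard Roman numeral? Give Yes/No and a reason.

'VXMMMDCCCLXXXVII': V should not appear more than once

No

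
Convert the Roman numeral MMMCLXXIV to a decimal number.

MMMCLXXIV: M=1000, M=1000, M=1000, C=100, L=50, X=10, X=10, IV=4
1000 + 1000 + 1000 + 100 + 50 + 10 + 10 + 4 = 3174

3174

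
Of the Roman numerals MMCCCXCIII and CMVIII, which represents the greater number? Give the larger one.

MMCCCXCIII = 2393
CMVIII = 908
2393 is larger

MMCCCXCIII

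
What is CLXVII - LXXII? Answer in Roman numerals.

CLXVII = 167
LXXII = 72
167 - 72 = 95

XCV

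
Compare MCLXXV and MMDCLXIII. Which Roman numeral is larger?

MCLXXV = 1175
MMDCLXIII = 2663
2663 is larger

MMDCLXIII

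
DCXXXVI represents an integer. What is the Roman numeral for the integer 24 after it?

DCXXXVI = 636
636 + 24 = 660

DCLX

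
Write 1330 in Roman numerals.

Convert 1330 to Roman numerals:
  1330 contains 1×1000 (M)
  330 contains 3×100 (CCC)
  30 contains 3×10 (XXX)

MCCCXXX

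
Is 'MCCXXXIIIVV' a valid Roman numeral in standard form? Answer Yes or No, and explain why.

'MCCXXXIIIVV': V should not appear more than once

No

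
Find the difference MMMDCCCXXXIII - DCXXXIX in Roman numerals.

MMMDCCCXXXIII = 3833
DCXXXIX = 639
3833 - 639 = 3194

MMMCXCIV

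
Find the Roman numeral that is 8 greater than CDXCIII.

CDXCIII = 493
493 + 8 = 501

DI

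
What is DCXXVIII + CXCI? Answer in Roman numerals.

DCXXVIII = 628
CXCI = 191
628 + 191 = 819

DCCCXIX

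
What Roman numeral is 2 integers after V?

V = 5
5 + 2 = 7

VII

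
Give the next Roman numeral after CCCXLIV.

CCCXLIV = 344; next is 345

CCCXLV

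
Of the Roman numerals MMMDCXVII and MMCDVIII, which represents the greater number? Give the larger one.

MMMDCXVII = 3617
MMCDVIII = 2408
3617 is larger

MMMDCXVII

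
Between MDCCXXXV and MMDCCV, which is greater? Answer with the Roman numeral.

MDCCXXXV = 1735
MMDCCV = 2705
2705 is larger

MMDCCV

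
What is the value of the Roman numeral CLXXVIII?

CLXXVIII: C=100, L=50, X=10, X=10, V=5, I=1, I=1, I=1
100 + 50 + 10 + 10 + 5 + 1 + 1 + 1 = 178

178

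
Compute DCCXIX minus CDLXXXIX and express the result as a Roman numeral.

DCCXIX = 719
CDLXXXIX = 489
719 - 489 = 230

CCXXX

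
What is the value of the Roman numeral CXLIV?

CXLIV: C=100, XL=40, IV=4
100 + 40 + 4 = 144

144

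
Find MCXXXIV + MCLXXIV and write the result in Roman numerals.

MCXXXIV = 1134
MCLXXIV = 1174
1134 + 1174 = 2308

MMCCCVIII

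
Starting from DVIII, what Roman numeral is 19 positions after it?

DVIII = 508
508 + 19 = 527

DXXVII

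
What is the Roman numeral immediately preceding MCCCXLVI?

MCCCXLVI = 1346; previous is 1345

MCCCXLV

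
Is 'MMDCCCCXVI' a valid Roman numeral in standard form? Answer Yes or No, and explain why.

'MMDCCCCXVI': More than 3 consecutive C's

No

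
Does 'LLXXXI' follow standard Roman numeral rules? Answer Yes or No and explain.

'LLXXXI': L should not appear more than once

No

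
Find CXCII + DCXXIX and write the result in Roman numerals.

CXCII = 192
DCXXIX = 629
192 + 629 = 821

DCCCXXI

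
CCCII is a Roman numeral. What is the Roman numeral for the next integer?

CCCII = 302; next is 303

CCCIII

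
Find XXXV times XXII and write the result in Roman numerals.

XXXV = 35
XXII = 22
35 × 22 = 770

DCCLXX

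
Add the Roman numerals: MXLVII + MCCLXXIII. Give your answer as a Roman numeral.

MXLVII = 1047
MCCLXXIII = 1273
1047 + 1273 = 2320

MMCCCXX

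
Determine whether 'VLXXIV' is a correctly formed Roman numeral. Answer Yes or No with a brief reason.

'VLXXIV': V should not appear more than once

No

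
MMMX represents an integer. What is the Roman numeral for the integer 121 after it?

MMMX = 3010
3010 + 121 = 3131

MMMCXXXI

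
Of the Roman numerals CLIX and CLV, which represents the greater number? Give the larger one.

CLIX = 159
CLV = 155
159 is larger

CLIX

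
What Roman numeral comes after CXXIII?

CXXIII = 123, so the next integer is 123 + 1 = 124

CXXIV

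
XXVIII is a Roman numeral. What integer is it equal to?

XXVIII: X=10, X=10, V=5, I=1, I=1, I=1
10 + 10 + 5 + 1 + 1 + 1 = 28

28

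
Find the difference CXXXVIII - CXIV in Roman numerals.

CXXXVIII = 138
CXIV = 114
138 - 114 = 24

XXIV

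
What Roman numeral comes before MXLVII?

MXLVII = 1047; previous is 1046

MXLVI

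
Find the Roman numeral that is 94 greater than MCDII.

MCDII = 1402
1402 + 94 = 1496

MCDXCVI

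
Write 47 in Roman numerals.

Convert 47 to Roman numerals:
  47 contains 1×40 (XL)
  7 contains 1×5 (V)
  2 contains 2×1 (II)

XLVII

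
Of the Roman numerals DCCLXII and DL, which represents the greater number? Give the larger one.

DCCLXII = 762
DL = 550
762 is larger

DCCLXII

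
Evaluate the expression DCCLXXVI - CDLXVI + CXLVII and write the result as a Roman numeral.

DCCLXXVI = 776, CDLXVI = 466, CXLVII = 147
776 - 466 = 310
310 + 147 = 457

CDLVII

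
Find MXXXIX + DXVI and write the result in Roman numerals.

MXXXIX = 1039
DXVI = 516
1039 + 516 = 1555

MDLV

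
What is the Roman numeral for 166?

Convert 166 to Roman numerals:
  166 contains 1×100 (C)
  66 contains 1×50 (L)
  16 contains 1×10 (X)
  6 contains 1×5 (V)
  1 contains 1×1 (I)

CLXVI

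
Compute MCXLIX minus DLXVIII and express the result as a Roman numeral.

MCXLIX = 1149
DLXVIII = 568
1149 - 568 = 581

DLXXXI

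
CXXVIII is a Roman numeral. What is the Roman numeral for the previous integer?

CXXVIII = 128; previous is 127

CXXVII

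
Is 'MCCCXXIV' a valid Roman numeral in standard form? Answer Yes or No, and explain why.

'MCCCXXIV': Check the rules: uses only the symbols I, V, X, L, C, D, M; no symbol is repeated more than three times in a row; V, L and D each appear at most once; the only place a smaller symbol precedes a larger one is the allowed subtractive pair IV, the symbol right after such a pair (if any) is smaller than the pair's first symbol, and otherwise the values never increase from left to right. Value: M (1000) + C (100) + C (100) + C (100) + X (10) + X (10) + IV (4) = 1324. So it is a valid standard Roman numeral.

Yes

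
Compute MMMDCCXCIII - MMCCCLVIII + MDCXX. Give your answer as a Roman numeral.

MMMDCCXCIII = 3793, MMCCCLVIII = 2358, MDCXX = 1620
3793 - 2358 = 1435
1435 + 1620 = 3055

MMMLV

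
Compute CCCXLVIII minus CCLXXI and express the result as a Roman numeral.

CCCXLVIII = 348
CCLXXI = 271
348 - 271 = 77

LXXVII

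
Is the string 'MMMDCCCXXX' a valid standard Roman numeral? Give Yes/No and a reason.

'MMMDCCCXXX': Check the rules: uses only the symbols I, V, X, L, C, D, M; no symbol is repeated more than three times in a row; V, L and D each appear at most once; no smaller symbol precedes a larger one (values never increase from left to right). Value: M (1000) + M (1000) + M (1000) + D (500) + C (100) + C (100) + C (100) + X (10) + X (10) + X (10) = 3830. So it is a valid standard Roman numeral.

Yes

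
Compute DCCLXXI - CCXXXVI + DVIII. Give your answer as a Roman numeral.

DCCLXXI = 771, CCXXXVI = 236, DVIII = 508
771 - 236 = 535
535 + 508 = 1043

MXLIII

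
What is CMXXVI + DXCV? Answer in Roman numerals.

CMXXVI = 926
DXCV = 595
926 + 595 = 1521

MDXXI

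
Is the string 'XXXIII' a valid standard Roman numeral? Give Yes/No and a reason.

'XXXIII': Check the rules: uses only the symbols I, V, X, L, C, D, M; no symbol is repeated more than three times in a row; V, L and D each appear at most once; no smaller symbol precedes a larger one (values never increase from left to right). Value: X (10) + X (10) + X (10) + I (1) + I (1) + I (1) = 33. So it is a valid standard Roman numeral.

Yes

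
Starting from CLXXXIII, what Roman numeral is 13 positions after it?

CLXXXIII = 183
183 + 13 = 196

CXCVI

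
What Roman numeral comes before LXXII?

LXXII = 72; previous is 71

LXXI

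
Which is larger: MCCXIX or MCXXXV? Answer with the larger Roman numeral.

MCCXIX = 1219
MCXXXV = 1135
1219 is larger

MCCXIX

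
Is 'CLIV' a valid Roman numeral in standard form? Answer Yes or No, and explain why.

'CLIV': Check the rules: uses only the symbols I, V, X, L, C, D, M; no symbol is repeated more than three times in a row; V, L and D each appear at most once; the only place a smaller symbol precedes a larger one is the allowed subtractive pair IV, the symbol right after such a pair (if any) is smaller than the pair's first symbol, and otherwise the values never increase from left to right. Value: C (100) + L (50) + IV (4) = 154. So it is a valid standard Roman numeral.

Yes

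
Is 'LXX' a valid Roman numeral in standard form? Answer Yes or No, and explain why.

'LXX': Check the rules: uses only the symbols I, V, X, L, C, D, M; no symbol is repeated more than three times in a row; V, L and D each appear at most once; no smaller symbol precedes a larger one (values never increase from left to right). Value: L (50) + X (10) + X (10) = 70. So it is a valid standard Roman numeral.

Yes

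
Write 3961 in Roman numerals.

Convert 3961 to Roman numerals:
  3961 contains 3×1000 (MMM)
  961 contains 1×900 (CM)
  61 contains 1×50 (L)
  11 contains 1×10 (X)
  1 contains 1×1 (I)

MMMCMLXI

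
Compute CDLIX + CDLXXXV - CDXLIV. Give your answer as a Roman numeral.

CDLIX = 459, CDLXXXV = 485, CDXLIV = 444
459 + 485 = 944
944 - 444 = 500

D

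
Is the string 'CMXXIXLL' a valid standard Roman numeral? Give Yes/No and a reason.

'CMXXIXLL': L should not appear more than once

No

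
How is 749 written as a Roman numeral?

Convert 749 to Roman numerals:
  749 contains 1×500 (D)
  249 contains 2×100 (CC)
  49 contains 1×40 (XL)
  9 contains 1×9 (IX)

DCCXLIX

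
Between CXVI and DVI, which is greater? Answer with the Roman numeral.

CXVI = 116
DVI = 506
506 is larger

DVI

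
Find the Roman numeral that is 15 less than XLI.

XLI = 41
41 - 15 = 26

XXVI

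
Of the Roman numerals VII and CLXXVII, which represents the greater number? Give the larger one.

VII = 7
CLXXVII = 177
177 is larger

CLXXVII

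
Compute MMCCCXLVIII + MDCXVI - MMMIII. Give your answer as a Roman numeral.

MMCCCXLVIII = 2348, MDCXVI = 1616, MMMIII = 3003
2348 + 1616 = 3964
3964 - 3003 = 961

CMLXI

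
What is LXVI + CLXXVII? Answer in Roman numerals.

LXVI = 66
CLXXVII = 177
66 + 177 = 243

CCXLIII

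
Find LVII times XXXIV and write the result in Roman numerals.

LVII = 57
XXXIV = 34
57 × 34 = 1938

MCMXXXVIII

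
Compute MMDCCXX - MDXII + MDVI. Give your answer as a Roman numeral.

MMDCCXX = 2720, MDXII = 1512, MDVI = 1506
2720 - 1512 = 1208
1208 + 1506 = 2714

MMDCCXIV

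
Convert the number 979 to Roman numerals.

Convert 979 to Roman numerals:
  979 contains 1×900 (CM)
  79 contains 1×50 (L)
  29 contains 2×10 (XX)
  9 contains 1×9 (IX)

CMLXXIX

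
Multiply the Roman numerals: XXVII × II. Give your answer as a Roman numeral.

XXVII = 27
II = 2
27 × 2 = 54

LIV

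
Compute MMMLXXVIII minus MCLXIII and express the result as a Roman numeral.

MMMLXXVIII = 3078
MCLXIII = 1163
3078 - 1163 = 1915

MCMXV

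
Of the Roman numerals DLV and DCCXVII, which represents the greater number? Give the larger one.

DLV = 555
DCCXVII = 717
717 is larger

DCCXVII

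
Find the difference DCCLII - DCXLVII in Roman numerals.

DCCLII = 752
DCXLVII = 647
752 - 647 = 105

CV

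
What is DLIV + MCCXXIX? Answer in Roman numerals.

DLIV = 554
MCCXXIX = 1229
554 + 1229 = 1783

MDCCLXXXIII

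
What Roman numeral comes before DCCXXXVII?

DCCXXXVII = 737, so the previous integer is 737 - 1 = 736

DCCXXXVI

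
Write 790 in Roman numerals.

Convert 790 to Roman numerals:
  790 contains 1×500 (D)
  290 contains 2×100 (CC)
  90 contains 1×90 (XC)

DCCXC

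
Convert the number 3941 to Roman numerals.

Convert 3941 to Roman numerals:
  3941 contains 3×1000 (MMM)
  941 contains 1×900 (CM)
  41 contains 1×40 (XL)
  1 contains 1×1 (I)

MMMCMXLI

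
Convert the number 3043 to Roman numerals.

Convert 3043 to Roman numerals:
  3043 contains 3×1000 (MMM)
  43 contains 1×40 (XL)
  3 contains 3×1 (III)

MMMXLIII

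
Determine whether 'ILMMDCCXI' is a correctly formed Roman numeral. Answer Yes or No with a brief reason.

'ILMMDCCXI': Invalid subtractive combination: IL

No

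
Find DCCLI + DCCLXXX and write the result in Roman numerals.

DCCLI = 751
DCCLXXX = 780
751 + 780 = 1531

MDXXXI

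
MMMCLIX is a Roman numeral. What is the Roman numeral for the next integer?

MMMCLIX = 3159, so the next integer is 3159 + 1 = 3160

MMMCLX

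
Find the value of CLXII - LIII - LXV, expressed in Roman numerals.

CLXII = 162, LIII = 53, LXV = 65
162 - 53 = 109
109 - 65 = 44

XLIV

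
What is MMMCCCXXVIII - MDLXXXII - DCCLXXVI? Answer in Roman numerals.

MMMCCCXXVIII = 3328, MDLXXXII = 1582, DCCLXXVI = 776
3328 - 1582 = 1746
1746 - 776 = 970

CMLXX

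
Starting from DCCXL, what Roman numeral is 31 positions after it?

DCCXL = 740
740 + 31 = 771

DCCLXXI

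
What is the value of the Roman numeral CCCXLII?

CCCXLII: C=100, C=100, C=100, XL=40, I=1, I=1
100 + 100 + 100 + 40 + 1 + 1 = 342

342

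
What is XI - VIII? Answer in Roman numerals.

XI = 11
VIII = 8
11 - 8 = 3

III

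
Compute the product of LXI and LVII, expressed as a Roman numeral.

LXI = 61
LVII = 57
61 × 57 = 3477

MMMCDLXXVII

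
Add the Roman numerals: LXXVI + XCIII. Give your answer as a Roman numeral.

LXXVI = 76
XCIII = 93
76 + 93 = 169

CLXIX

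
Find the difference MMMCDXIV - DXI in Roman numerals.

MMMCDXIV = 3414
DXI = 511
3414 - 511 = 2903

MMCMIII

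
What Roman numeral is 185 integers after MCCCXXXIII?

MCCCXXXIII = 1333
1333 + 185 = 1518

MDXVIII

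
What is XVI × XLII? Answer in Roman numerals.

XVI = 16
XLII = 42
16 × 42 = 672

DCLXXII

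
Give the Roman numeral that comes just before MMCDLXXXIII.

MMCDLXXXIII = 2483, so the previous integer is 2483 - 1 = 2482

MMCDLXXXII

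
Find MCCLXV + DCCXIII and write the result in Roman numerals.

MCCLXV = 1265
DCCXIII = 713
1265 + 713 = 1978

MCMLXXVIII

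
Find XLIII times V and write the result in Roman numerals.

XLIII = 43
V = 5
43 × 5 = 215

CCXV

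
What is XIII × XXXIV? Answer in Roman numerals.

XIII = 13
XXXIV = 34
13 × 34 = 442

CDXLII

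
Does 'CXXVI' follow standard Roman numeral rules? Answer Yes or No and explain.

'CXXVI': Check the rules: uses only the symbols I, V, X, L, C, D, M; no symbol is repeated more than three times in a row; V, L and D each appear at most once; no smaller symbol precedes a larger one (values never increase from left to right). Value: C (100) + X (10) + X (10) + V (5) + I (1) = 126. So it is a valid standard Roman numeral.

Yes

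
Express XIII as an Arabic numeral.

XIII: X=10, I=1, I=1, I=1
10 + 1 + 1 + 1 = 13

13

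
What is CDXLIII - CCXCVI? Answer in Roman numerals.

CDXLIII = 443
CCXCVI = 296
443 - 296 = 147

CXLVII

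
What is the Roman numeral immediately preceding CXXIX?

CXXIX = 129; previous is 128

CXXVIII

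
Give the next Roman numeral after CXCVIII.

CXCVIII = 198; next is 199

CXCIX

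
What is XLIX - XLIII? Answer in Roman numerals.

XLIX = 49
XLIII = 43
49 - 43 = 6

VI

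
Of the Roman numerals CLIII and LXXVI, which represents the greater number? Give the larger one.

CLIII = 153
LXXVI = 76
153 is larger

CLIII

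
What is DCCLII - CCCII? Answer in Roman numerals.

DCCLII = 752
CCCII = 302
752 - 302 = 450

CDL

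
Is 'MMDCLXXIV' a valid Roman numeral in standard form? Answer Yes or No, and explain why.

'MMDCLXXIV': Check the rules: uses only the symbols I, V, X, L, C, D, M; no symbol is repeated more than three times in a row; V, L and D each appear at most once; the only place a smaller symbol precedes a larger one is the allowed subtractive pair IV, the symbol right after such a pair (if any) is smaller than the pair's first symbol, and otherwise the values never increase from left to right. Value: M (1000) + M (1000) + D (500) + C (100) + L (50) + X (10) + X (10) + IV (4) = 2674. So it is a valid standard Roman numeral.

Yes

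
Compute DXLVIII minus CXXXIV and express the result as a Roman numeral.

DXLVIII = 548
CXXXIV = 134
548 - 134 = 414

CDXIV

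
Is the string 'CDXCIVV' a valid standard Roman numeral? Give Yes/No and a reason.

'CDXCIVV': V should not appear more than once

No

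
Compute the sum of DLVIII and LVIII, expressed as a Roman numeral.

DLVIII = 558
LVIII = 58
558 + 58 = 616

DCXVI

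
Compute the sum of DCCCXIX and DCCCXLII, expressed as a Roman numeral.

DCCCXIX = 819
DCCCXLII = 842
819 + 842 = 1661

MDCLXI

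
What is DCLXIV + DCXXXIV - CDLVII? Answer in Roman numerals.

DCLXIV = 664, DCXXXIV = 634, CDLVII = 457
664 + 634 = 1298
1298 - 457 = 841

DCCCXLI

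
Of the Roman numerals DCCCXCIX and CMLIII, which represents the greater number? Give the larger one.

DCCCXCIX = 899
CMLIII = 953
953 is larger

CMLIII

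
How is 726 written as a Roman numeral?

Convert 726 to Roman numerals:
  726 contains 1×500 (D)
  226 contains 2×100 (CC)
  26 contains 2×10 (XX)
  6 contains 1×5 (V)
  1 contains 1×1 (I)

DCCXXVI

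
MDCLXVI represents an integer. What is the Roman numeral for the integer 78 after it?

MDCLXVI = 1666
1666 + 78 = 1744

MDCCXLIV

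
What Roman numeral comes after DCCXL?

DCCXL = 740; next is 741

DCCXLI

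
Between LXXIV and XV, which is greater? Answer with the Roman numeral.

LXXIV = 74
XV = 15
74 is larger

LXXIV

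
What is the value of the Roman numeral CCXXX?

CCXXX: C=100, C=100, X=10, X=10, X=10
100 + 100 + 10 + 10 + 10 = 230

230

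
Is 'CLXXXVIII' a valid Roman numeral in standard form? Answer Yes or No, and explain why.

'CLXXXVIII': Check the rules: uses only the symbols I, V, X, L, C, D, M; no symbol is repeated more than three times in a row; V, L and D each appear at most once; no smaller symbol precedes a larger one (values never increase from left to right). Value: C (100) + L (50) + X (10) + X (10) + X (10) + V (5) + I (1) + I (1) + I (1) = 188. So it is a valid standard Roman numeral.

Yes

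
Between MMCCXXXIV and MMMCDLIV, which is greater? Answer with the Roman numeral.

MMCCXXXIV = 2234
MMMCDLIV = 3454
3454 is larger

MMMCDLIV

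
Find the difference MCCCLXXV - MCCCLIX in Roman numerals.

MCCCLXXV = 1375
MCCCLIX = 1359
1375 - 1359 = 16

XVI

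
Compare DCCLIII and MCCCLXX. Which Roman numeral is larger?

DCCLIII = 753
MCCCLXX = 1370
1370 is larger

MCCCLXX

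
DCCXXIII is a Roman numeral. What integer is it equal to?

DCCXXIII: D=500, C=100, C=100, X=10, X=10, I=1, I=1, I=1
500 + 100 + 100 + 10 + 10 + 1 + 1 + 1 = 723

723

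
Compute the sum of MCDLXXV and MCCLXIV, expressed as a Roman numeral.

MCDLXXV = 1475
MCCLXIV = 1264
1475 + 1264 = 2739

MMDCCXXXIX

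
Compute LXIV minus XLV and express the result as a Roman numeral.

LXIV = 64
XLV = 45
64 - 45 = 19

XIX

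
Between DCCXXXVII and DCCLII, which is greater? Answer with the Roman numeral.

DCCXXXVII = 737
DCCLII = 752
752 is larger

DCCLII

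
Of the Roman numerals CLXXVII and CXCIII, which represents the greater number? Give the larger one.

CLXXVII = 177
CXCIII = 193
193 is larger

CXCIII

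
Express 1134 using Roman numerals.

Convert 1134 to Roman numerals:
  1134 contains 1×1000 (M)
  134 contains 1×100 (C)
  34 contains 3×10 (XXX)
  4 contains 1×4 (IV)

MCXXXIV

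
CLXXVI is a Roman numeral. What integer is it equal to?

CLXXVI: C=100, L=50, X=10, X=10, V=5, I=1
100 + 50 + 10 + 10 + 5 + 1 = 176

176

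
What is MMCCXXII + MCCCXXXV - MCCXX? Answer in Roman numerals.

MMCCXXII = 2222, MCCCXXXV = 1335, MCCXX = 1220
2222 + 1335 = 3557
3557 - 1220 = 2337

MMCCCXXXVII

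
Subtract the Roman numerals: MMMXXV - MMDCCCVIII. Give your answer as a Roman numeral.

MMMXXV = 3025
MMDCCCVIII = 2808
3025 - 2808 = 217

CCXVII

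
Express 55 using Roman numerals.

Convert 55 to Roman numerals:
  55 contains 1×50 (L)
  5 contains 1×5 (V)

LV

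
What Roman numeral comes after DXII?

DXII = 512, so the next integer is 512 + 1 = 513

DXIII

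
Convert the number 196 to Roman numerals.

Convert 196 to Roman numerals:
  196 contains 1×100 (C)
  96 contains 1×90 (XC)
  6 contains 1×5 (V)
  1 contains 1×1 (I)

CXCVI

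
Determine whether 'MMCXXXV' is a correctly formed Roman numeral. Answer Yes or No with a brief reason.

'MMCXXXV': Check the rules: uses only the symbols I, V, X, L, C, D, M; no symbol is repeated more than three times in a row; V, L and D each appear at most once; no smaller symbol precedes a larger one (values never increase from left to right). Value: M (1000) + M (1000) + C (100) + X (10) + X (10) + X (10) + V (5) = 2135. So it is a valid standard Roman numeral.

Yes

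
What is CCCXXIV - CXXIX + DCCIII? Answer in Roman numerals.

CCCXXIV = 324, CXXIX = 129, DCCIII = 703
324 - 129 = 195
195 + 703 = 898

DCCCXCVIII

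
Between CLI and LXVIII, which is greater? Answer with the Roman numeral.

CLI = 151
LXVIII = 68
151 is larger

CLI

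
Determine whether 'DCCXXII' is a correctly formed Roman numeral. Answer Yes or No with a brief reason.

'DCCXXII': Check the rules: uses only the symbols I, V, X, L, C, D, M; no symbol is repeated more than three times in a row; V, L and D each appear at most once; no smaller symbol precedes a larger one (values never increase from left to right). Value: D (500) + C (100) + C (100) + X (10) + X (10) + I (1) + I (1) = 722. So it is a valid standard Roman numeral.

Yes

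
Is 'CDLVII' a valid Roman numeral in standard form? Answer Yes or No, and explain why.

'CDLVII': Check the rules: uses only the symbols I, V, X, L, C, D, M; no symbol is repeated more than three times in a row; V, L and D each appear at most once; the only place a smaller symbol precedes a larger one is the allowed subtractive pair CD, the symbol right after such a pair (if any) is smaller than the pair's first symbol, and otherwise the values never increase from left to right. Value: CD (400) + L (50) + V (5) + I (1) + I (1) = 457. So it is a valid standard Roman numeral.

Yes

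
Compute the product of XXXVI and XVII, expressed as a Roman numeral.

XXXVI = 36
XVII = 17
36 × 17 = 612

DCXII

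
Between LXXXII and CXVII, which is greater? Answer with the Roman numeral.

LXXXII = 82
CXVII = 117
117 is larger

CXVII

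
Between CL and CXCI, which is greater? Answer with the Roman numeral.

CL = 150
CXCI = 191
191 is larger

CXCI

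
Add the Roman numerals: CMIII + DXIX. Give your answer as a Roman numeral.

CMIII = 903
DXIX = 519
903 + 519 = 1422

MCDXXII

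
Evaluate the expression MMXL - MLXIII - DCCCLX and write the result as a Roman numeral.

MMXL = 2040, MLXIII = 1063, DCCCLX = 860
2040 - 1063 = 977
977 - 860 = 117

CXVII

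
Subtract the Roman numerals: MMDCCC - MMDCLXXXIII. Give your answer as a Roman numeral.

MMDCCC = 2800
MMDCLXXXIII = 2683
2800 - 2683 = 117

CXVII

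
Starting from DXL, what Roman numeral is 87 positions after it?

DXL = 540
540 + 87 = 627

DCXXVII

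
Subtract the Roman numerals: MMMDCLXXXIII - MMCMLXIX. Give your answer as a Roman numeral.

MMMDCLXXXIII = 3683
MMCMLXIX = 2969
3683 - 2969 = 714

DCCXIV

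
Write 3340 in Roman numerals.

Convert 3340 to Roman numerals:
  3340 contains 3×1000 (MMM)
  340 contains 3×100 (CCC)
  40 contains 1×40 (XL)

MMMCCCXL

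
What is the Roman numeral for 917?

Convert 917 to Roman numerals:
  917 contains 1×900 (CM)
  17 contains 1×10 (X)
  7 contains 1×5 (V)
  2 contains 2×1 (II)

CMXVII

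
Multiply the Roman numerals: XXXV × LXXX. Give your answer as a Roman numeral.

XXXV = 35
LXXX = 80
35 × 80 = 2800

MMDCCC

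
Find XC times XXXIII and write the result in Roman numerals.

XC = 90
XXXIII = 33
90 × 33 = 2970

MMCMLXX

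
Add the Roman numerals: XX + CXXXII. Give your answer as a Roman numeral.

XX = 20
CXXXII = 132
20 + 132 = 152

CLII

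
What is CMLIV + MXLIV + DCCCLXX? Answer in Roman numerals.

CMLIV = 954, MXLIV = 1044, DCCCLXX = 870
954 + 1044 = 1998
1998 + 870 = 2868

MMDCCCLXVIII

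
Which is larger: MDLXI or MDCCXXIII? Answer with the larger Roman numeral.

MDLXI = 1561
MDCCXXIII = 1723
1723 is larger

MDCCXXIII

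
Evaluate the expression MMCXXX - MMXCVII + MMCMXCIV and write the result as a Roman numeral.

MMCXXX = 2130, MMXCVII = 2097, MMCMXCIV = 2994
2130 - 2097 = 33
33 + 2994 = 3027

MMMXXVII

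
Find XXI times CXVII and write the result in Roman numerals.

XXI = 21
CXVII = 117
21 × 117 = 2457

MMCDLVII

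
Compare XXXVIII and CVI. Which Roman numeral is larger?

XXXVIII = 38
CVI = 106
106 is larger

CVI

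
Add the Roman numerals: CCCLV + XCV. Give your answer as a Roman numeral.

CCCLV = 355
XCV = 95
355 + 95 = 450

CDL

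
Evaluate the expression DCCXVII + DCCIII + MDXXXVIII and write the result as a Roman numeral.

DCCXVII = 717, DCCIII = 703, MDXXXVIII = 1538
717 + 703 = 1420
1420 + 1538 = 2958

MMCMLVIII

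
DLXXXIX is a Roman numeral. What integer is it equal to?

DLXXXIX: D=500, L=50, X=10, X=10, X=10, IX=9
500 + 50 + 10 + 10 + 10 + 9 = 589

589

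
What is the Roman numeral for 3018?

Convert 3018 to Roman numerals:
  3018 contains 3×1000 (MMM)
  18 contains 1×10 (X)
  8 contains 1×5 (V)
  3 contains 3×1 (III)

MMMXVIII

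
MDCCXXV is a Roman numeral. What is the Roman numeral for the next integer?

MDCCXXV = 1725, so the next integer is 1725 + 1 = 1726

MDCCXXVI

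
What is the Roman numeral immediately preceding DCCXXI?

DCCXXI = 721, so the previous integer is 721 - 1 = 720

DCCXX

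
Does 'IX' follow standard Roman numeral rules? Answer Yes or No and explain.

'IX': Check the rules: uses only the symbols I, V, X, L, C, D, M; no symbol is repeated more than three times in a row; V, L and D each appear at most once; the only place a smaller symbol precedes a larger one is the allowed subtractive pair IX, the symbol right after such a pair (if any) is smaller than the pair's first symbol, and otherwise the values never increase from left to right. Value: IX = 9. So it is a valid standard Roman numeral.

Yes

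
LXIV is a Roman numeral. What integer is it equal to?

LXIV: L=50, X=10, IV=4
50 + 10 + 4 = 64

64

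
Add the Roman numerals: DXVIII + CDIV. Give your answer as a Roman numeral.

DXVIII = 518
CDIV = 404
518 + 404 = 922

CMXXII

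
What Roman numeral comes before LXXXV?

LXXXV = 85, so the previous integer is 85 - 1 = 84

LXXXIV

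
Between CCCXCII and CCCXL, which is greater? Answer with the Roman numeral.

CCCXCII = 392
CCCXL = 340
392 is larger

CCCXCII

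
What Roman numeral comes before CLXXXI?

CLXXXI = 181, so the previous integer is 181 - 1 = 180

CLXXX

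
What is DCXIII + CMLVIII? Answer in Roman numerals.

DCXIII = 613
CMLVIII = 958
613 + 958 = 1571

MDLXXI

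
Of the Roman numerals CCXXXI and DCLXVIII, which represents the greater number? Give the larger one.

CCXXXI = 231
DCLXVIII = 668
668 is larger

DCLXVIII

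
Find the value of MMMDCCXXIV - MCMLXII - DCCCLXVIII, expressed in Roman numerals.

MMMDCCXXIV = 3724, MCMLXII = 1962, DCCCLXVIII = 868
3724 - 1962 = 1762
1762 - 868 = 894

DCCCXCIV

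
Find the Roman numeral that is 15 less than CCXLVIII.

CCXLVIII = 248
248 - 15 = 233

CCXXXIII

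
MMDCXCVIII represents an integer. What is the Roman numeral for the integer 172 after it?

MMDCXCVIII = 2698
2698 + 172 = 2870

MMDCCCLXX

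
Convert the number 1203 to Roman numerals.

Convert 1203 to Roman numerals:
  1203 contains 1×1000 (M)
  203 contains 2×100 (CC)
  3 contains 3×1 (III)

MCCIII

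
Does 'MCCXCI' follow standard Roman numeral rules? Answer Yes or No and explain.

'MCCXCI': Check the rules: uses only the symbols I, V, X, L, C, D, M; no symbol is repeated more than three times in a row; V, L and D each appear at most once; the only place a smaller symbol precedes a larger one is the allowed subtractive pair XC, the symbol right after such a pair (if any) is smaller than the pair's first symbol, and otherwise the values never increase from left to right. Value: M (1000) + C (100) + C (100) + XC (90) + I (1) = 1291. So it is a valid standard Roman numeral.

Yes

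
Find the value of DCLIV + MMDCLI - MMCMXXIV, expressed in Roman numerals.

DCLIV = 654, MMDCLI = 2651, MMCMXXIV = 2924
654 + 2651 = 3305
3305 - 2924 = 381

CCCLXXXI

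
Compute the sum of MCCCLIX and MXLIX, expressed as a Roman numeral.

MCCCLIX = 1359
MXLIX = 1049
1359 + 1049 = 2408

MMCDVIII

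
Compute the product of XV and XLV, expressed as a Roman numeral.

XV = 15
XLV = 45
15 × 45 = 675

DCLXXV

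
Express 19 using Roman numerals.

Convert 19 to Roman numerals:
  19 contains 1×10 (X)
  9 contains 1×9 (IX)

XIX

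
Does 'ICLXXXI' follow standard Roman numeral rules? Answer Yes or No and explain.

'ICLXXXI': Invalid subtractive combination: IC

No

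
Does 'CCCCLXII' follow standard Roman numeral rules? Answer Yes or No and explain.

'CCCCLXII': More than 3 consecutive C's

No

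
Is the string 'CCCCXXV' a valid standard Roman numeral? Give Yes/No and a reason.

'CCCCXXV': More than 3 consecutive C's

No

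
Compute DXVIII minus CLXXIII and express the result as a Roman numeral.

DXVIII = 518
CLXXIII = 173
518 - 173 = 345

CCCXLV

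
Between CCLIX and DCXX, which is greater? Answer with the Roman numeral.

CCLIX = 259
DCXX = 620
620 is larger

DCXX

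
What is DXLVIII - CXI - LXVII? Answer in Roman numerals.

DXLVIII = 548, CXI = 111, LXVII = 67
548 - 111 = 437
437 - 67 = 370

CCCLXX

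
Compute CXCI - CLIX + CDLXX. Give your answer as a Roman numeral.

CXCI = 191, CLIX = 159, CDLXX = 470
191 - 159 = 32
32 + 470 = 502

DII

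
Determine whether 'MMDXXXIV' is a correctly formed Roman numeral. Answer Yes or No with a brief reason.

'MMDXXXIV': Check the rules: uses only the symbols I, V, X, L, C, D, M; no symbol is repeated more than three times in a row; V, L and D each appear at most once; the only place a smaller symbol precedes a larger one is the allowed subtractive pair IV, the symbol right after such a pair (if any) is smaller than the pair's first symbol, and otherwise the values never increase from left to right. Value: M (1000) + M (1000) + D (500) + X (10) + X (10) + X (10) + IV (4) = 2534. So it is a valid standard Roman numeral.

Yes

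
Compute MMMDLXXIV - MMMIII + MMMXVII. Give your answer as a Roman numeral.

MMMDLXXIV = 3574, MMMIII = 3003, MMMXVII = 3017
3574 - 3003 = 571
571 + 3017 = 3588

MMMDLXXXVIII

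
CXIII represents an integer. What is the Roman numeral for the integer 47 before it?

CXIII = 113
113 - 47 = 66

LXVI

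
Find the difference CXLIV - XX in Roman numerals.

CXLIV = 144
XX = 20
144 - 20 = 124

CXXIV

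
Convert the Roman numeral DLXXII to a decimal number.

DLXXII: D=500, L=50, X=10, X=10, I=1, I=1
500 + 50 + 10 + 10 + 1 + 1 = 572

572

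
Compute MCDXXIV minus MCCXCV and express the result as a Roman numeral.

MCDXXIV = 1424
MCCXCV = 1295
1424 - 1295 = 129

CXXIX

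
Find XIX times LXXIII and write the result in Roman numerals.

XIX = 19
LXXIII = 73
19 × 73 = 1387

MCCCLXXXVII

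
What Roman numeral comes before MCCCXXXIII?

MCCCXXXIII = 1333; previous is 1332

MCCCXXXII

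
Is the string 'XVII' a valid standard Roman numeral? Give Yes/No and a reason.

'XVII': Check the rules: uses only the symbols I, V, X, L, C, D, M; no symbol is repeated more than three times in a row; V, L and D each appear at most once; no smaller symbol precedes a larger one (values never increase from left to right). Value: X (10) + V (5) + I (1) + I (1) = 17. So it is a valid standard Roman numeral.

Yes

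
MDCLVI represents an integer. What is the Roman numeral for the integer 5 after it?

MDCLVI = 1656
1656 + 5 = 1661

MDCLXI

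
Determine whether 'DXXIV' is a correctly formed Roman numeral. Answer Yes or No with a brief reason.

'DXXIV': Check the rules: uses only the symbols I, V, X, L, C, D, M; no symbol is repeated more than three times in a row; V, L and D each appear at most once; the only place a smaller symbol precedes a larger one is the allowed subtractive pair IV, the symbol right after such a pair (if any) is smaller than the pair's first symbol, and otherwise the values never increase from left to right. Value: D (500) + X (10) + X (10) + IV (4) = 524. So it is a valid standard Roman numeral.

Yes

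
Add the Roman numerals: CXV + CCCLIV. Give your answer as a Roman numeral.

CXV = 115
CCCLIV = 354
115 + 354 = 469

CDLXIX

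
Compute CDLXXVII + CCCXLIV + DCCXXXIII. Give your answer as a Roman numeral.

CDLXXVII = 477, CCCXLIV = 344, DCCXXXIII = 733
477 + 344 = 821
821 + 733 = 1554

MDLIV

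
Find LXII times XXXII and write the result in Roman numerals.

LXII = 62
XXXII = 32
62 × 32 = 1984

MCMLXXXIV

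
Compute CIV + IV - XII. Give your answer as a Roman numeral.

CIV = 104, IV = 4, XII = 12
104 + 4 = 108
108 - 12 = 96

XCVI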